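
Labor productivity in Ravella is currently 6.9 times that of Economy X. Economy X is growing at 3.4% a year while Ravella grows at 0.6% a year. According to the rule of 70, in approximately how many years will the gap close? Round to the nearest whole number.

What matters is the difference: 2.8 pp.
Rule of 70 on the gap: the ratio halves every 70/2.8 ≈ 25.00 years.
A 6.9 times gap takes log₂(6.9) ≈ 2.79 halvings to close: 2.79 × 25.00 ≈ 70 years.

about 70 years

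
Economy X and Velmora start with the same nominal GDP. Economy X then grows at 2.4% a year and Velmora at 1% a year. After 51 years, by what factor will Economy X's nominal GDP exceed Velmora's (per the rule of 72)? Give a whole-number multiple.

roughly 2 times

Rate gap = 2.4% − 1% = 1.4 points.
The ratio doubles every 72/1.4 ≈ 51.43 years.
51/51.43 ≈ 0.99 doublings → ratio ≈ 2^0.99 ≈ 2.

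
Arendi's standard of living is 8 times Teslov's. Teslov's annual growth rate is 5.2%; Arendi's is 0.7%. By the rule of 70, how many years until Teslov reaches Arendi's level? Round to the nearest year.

roughly 47 years

Teslov gains on Arendi at 5.2% − 0.7% = 4.5 points a year.
At that relative rate the gap halves every 70/4.5 ≈ 15.56 years.
An 8 times gap closes after 3 halvings: 3 × 15.56 ≈ 47 years.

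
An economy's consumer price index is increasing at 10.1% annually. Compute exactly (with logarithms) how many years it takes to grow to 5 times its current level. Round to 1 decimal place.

t = ln(5) / ln(1 + 0.101) = 1.6094 / 0.096219 ≈ 16.73.

16.7 years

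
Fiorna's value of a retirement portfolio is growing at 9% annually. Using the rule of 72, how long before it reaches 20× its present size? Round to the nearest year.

One doubling takes 72/9 = 8.00 years.
Reaching 20× takes log₂(20) ≈ 4.32 doublings.
4.32 × 8.00 ≈ 35 years.

around 35 years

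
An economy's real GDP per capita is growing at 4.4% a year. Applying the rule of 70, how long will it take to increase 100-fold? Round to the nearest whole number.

≈ 106 years

Doubling time ≈ 70/4.4 = 15.91 years.
Reaching 100× takes log₂(100) ≈ 6.64 doublings.
6.64 × 15.91 ≈ 106 years.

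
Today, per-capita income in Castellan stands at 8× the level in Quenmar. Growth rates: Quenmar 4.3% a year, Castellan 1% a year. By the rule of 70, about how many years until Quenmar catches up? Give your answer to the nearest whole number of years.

What matters is the difference: 3.3 pp.
Rule of 70 on the gap: the ratio halves every 70/3.3 ≈ 21.21 years.
An 8× gap closes after 3 halvings: 3 × 21.21 ≈ 64 years.

about 64 years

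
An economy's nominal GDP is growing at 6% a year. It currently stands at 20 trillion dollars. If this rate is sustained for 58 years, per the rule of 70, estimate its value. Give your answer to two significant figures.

It doubles every 70/6 ≈ 11.67 years, so 58 years is 4.97 doublings.
2^4.97 ≈ 31.34; 20 × 31.34 ≈ 630 trillion dollars.

about 630 trillion dollars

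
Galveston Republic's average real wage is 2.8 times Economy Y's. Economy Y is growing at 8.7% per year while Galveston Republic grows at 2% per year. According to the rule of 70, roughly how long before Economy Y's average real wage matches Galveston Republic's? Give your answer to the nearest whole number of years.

The growth-rate gap is 8.7% − 2% = 6.7 percentage points.
So the ratio between them halves every 70/6.7 ≈ 10.45 years.
A 2.8 times gap takes log₂(2.8) ≈ 1.49 halvings to close: 1.49 × 10.45 ≈ 16 years.

≈ 16 years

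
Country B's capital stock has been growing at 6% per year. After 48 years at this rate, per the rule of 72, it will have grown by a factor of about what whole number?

roughly 16 times

Doubling time ≈ 72/6 = 12.00 years.
48/12.00 ≈ 4 doublings, so about 2^4 = 16×.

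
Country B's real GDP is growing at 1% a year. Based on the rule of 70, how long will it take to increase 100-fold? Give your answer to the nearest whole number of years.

Doubling time ≈ 70/1 = 70.00 years.
100× is log₂ 100 ≈ 6.64 doublings, so ≈ 6.64 × 70.00 = 465 years.

about 465 years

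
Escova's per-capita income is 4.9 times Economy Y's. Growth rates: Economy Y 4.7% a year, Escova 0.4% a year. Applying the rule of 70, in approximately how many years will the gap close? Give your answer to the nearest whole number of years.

The growth-rate gap is 4.7% − 0.4% = 4.3 percentage points.
So the ratio between them halves every 70/4.3 ≈ 16.28 years.
A 4.9 times gap takes log₂(4.9) ≈ 2.29 halvings to close: 2.29 × 16.28 ≈ 37 years.

approximately 37 years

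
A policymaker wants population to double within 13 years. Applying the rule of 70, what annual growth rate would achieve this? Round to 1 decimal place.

70 / 13 ≈ 5.38, so about 5.4% a year.

5.4% a year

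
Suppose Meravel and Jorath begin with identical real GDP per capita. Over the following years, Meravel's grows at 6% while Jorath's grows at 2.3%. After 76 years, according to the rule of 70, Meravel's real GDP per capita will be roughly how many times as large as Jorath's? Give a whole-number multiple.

about 16 times

Rate gap = 6% − 2.3% = 3.7 points.
The ratio doubles every 70/3.7 ≈ 18.92 years.
76/18.92 ≈ 4.02 doublings → ratio ≈ 2^4.02 ≈ 16.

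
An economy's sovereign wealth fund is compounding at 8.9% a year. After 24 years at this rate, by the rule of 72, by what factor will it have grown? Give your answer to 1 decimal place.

roughly 7.8 times

Doubling time ≈ 72/8.9 = 8.09 years.
24 years / 8.09 ≈ 2.97 doublings → factor 2^2.97 ≈ 7.8.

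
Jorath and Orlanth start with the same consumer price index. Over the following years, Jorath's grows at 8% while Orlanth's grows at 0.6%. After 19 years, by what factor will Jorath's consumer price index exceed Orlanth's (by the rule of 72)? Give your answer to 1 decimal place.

≈ 3.9 times

Only the 7.4-point difference matters.
72/7.4 ≈ 9.73 years per doubling of the ratio; 19 years gives 1.95 doublings, so ≈ 3.9×.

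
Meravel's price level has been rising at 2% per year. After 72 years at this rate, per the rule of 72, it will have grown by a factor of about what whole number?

about 4 times

Doubling time ≈ 72/2 = 36.00 years.
72/36.00 ≈ 2 doublings, so about 2^2 = 4×.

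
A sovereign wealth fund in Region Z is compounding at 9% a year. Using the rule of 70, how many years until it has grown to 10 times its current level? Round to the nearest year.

At 9% it doubles every 70/9 ≈ 7.78 years.
Reaching 10× takes log₂(10) ≈ 3.32 doublings.
3.32 × 7.78 ≈ 26 years.

≈ 26 years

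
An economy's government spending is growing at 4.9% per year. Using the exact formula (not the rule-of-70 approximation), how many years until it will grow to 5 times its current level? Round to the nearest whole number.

t = ln(5) / ln(1 + 0.049) = 1.6094 / 0.047837 ≈ 33.64.
≈ 34 years.

34 years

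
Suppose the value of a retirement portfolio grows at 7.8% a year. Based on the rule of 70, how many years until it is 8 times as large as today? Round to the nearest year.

Doubling time ≈ 70/7.8 = 8.97 years.
8 = 2^3, so 3 doublings → 27 years.

around 27 years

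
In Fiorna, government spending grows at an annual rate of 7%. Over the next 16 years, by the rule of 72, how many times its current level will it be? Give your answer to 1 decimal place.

roughly 2.9 times

Doubles every ≈ 10.29 years (72/7).
16 years is 1.55 doublings; 2^1.55 ≈ 2.9×.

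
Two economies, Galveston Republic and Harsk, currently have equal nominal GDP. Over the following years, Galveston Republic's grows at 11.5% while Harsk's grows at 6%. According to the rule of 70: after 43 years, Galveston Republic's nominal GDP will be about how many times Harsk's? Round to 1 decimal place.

approximately 10.4 times

Rate gap = 11.5% − 6% = 5.5 points.
The ratio doubles every 70/5.5 ≈ 12.73 years.
43/12.73 ≈ 3.38 doublings → ratio ≈ 2^3.38 ≈ 10.4.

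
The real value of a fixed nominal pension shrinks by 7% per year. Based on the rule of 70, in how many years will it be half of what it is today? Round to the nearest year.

approximately 10 years

The rule works in reverse for decay: 70/7 ≈ 10.00 years to halve.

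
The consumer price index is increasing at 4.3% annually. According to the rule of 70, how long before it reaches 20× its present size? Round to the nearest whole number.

One doubling takes 70/4.3 = 16.28 years.
20× is log₂ 20 ≈ 4.32 doublings, so ≈ 4.32 × 16.28 = 70 years.

around 70 years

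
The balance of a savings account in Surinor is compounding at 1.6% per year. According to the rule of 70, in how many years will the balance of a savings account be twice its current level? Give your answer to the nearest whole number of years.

≈ 44 years

70/1.6 ≈ 43.75, so it doubles roughly every 44 years.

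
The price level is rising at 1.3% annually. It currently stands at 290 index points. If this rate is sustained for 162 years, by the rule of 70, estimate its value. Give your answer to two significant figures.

It doubles every 70/1.3 ≈ 53.85 years, so 162 years is 3.01 doublings.
2^3.01 ≈ 8.06; 290 × 8.06 ≈ 2300 index points.

around 2300 index points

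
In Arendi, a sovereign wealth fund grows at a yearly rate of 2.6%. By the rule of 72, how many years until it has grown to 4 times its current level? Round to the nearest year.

One doubling takes 72/2.6 = 27.69 years.
4 = 2^2, so 2 doublings → 55 years.

approximately 55 years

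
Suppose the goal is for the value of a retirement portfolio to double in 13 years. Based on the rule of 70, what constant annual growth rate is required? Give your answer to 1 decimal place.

roughly 5.4% annually

70 / 13 ≈ 5.38, so about 5.4% annually.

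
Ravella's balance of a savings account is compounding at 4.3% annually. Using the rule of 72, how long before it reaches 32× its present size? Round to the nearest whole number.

about 84 years

Doubling time ≈ 72/4.3 = 16.74 years.
32 = 2^5, so 5 doublings → 84 years.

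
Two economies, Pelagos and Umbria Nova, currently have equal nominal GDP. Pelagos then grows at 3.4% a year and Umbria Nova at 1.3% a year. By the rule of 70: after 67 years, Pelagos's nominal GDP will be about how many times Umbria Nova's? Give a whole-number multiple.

about 4 times

Rate gap = 3.4% − 1.3% = 2.1 points.
The ratio doubles every 70/2.1 ≈ 33.33 years.
67/33.33 ≈ 2.01 doublings → ratio ≈ 2^2.01 ≈ 4.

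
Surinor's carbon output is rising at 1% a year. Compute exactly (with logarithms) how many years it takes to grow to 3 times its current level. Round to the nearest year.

110 years

t = ln(3) / ln(1 + 0.01) = 1.0986 / 0.009950 ≈ 110.41.
≈ 110 years.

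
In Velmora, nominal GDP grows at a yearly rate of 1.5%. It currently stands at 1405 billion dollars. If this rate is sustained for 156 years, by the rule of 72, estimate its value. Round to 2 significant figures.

about 13000 billion dollars

It doubles every 72/1.5 ≈ 48.00 years, so 156 years is 3.25 doublings.
2^3.25 ≈ 9.51; 1405 × 9.51 ≈ 13000 billion dollars.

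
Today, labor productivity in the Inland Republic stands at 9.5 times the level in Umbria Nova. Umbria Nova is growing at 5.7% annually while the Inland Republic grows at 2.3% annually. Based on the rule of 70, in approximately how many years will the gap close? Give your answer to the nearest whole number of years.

67 years

Umbria Nova gains on the Inland Republic at 5.7% − 2.3% = 3.4 points a year.
At that relative rate the gap halves every 70/3.4 ≈ 20.59 years.
A 9.5 times gap takes log₂(9.5) ≈ 3.25 halvings to close: 3.25 × 20.59 ≈ 67 years.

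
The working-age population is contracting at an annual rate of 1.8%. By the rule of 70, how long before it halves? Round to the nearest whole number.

approximately 39 years

The rule works in reverse for decay: 70/1.8 ≈ 38.89 years to halve.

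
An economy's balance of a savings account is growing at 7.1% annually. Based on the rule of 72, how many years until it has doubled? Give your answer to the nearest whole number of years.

Doubling time ≈ 72 / 7.1 = 10.14 years.

about 10 years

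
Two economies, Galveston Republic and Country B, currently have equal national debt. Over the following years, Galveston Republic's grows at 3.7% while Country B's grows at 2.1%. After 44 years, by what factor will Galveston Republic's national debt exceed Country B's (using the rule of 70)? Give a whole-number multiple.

Only the 1.6-point difference matters.
70/1.6 ≈ 43.75 years per doubling of the ratio; 44 years gives 1.01 doublings, so ≈ 2×.

≈ 2 times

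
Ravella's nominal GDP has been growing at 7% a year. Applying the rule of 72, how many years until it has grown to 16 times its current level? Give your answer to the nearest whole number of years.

At 7% it doubles every 72/7 ≈ 10.29 years.
16 = 2^4, so 4 doublings → 41 years.

≈ 41 years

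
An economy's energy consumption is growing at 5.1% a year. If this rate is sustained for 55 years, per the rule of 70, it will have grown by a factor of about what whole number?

70/5.1 ≈ 13.73 years per doubling.
55 years fits 4 doublings: 2^4 = 16.

roughly 16 times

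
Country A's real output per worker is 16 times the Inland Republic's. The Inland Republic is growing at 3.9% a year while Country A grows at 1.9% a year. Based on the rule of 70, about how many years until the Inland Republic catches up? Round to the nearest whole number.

≈ 140 years

What matters is the difference: 2 pp.
Rule of 70 on the gap: the ratio halves every 70/2 ≈ 35.00 years.
A 16 times gap closes after 4 halvings: 4 × 35.00 ≈ 140 years.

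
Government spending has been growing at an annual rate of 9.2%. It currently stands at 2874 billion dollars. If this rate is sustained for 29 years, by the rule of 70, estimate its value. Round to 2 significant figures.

It doubles every 70/9.2 ≈ 7.61 years, so 29 years is 3.81 doublings.
2^3.81 ≈ 14.03; 2874 × 14.03 ≈ 40000 billion dollars.

roughly 40000 billion dollars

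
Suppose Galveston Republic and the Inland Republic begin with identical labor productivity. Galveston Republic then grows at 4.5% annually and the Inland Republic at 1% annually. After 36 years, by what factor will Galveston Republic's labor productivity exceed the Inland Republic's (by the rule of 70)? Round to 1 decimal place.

Galveston Republic pulls ahead at 3.5 pp per year, so the ratio doubles every 70/3.5 ≈ 20.00 years.
In 36 years that's 1.80 doublings: 2^1.80 ≈ 3.5.

approximately 3.5 times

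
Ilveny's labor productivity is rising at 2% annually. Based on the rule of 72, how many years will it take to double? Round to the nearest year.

At 2%, doubling takes about 72/2 = 36.00 years.

36 years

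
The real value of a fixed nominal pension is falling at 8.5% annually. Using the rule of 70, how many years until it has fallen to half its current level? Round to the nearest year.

Falling at 8.5%, it halves about every 70/8.5 = 8.24 years.

about 8 years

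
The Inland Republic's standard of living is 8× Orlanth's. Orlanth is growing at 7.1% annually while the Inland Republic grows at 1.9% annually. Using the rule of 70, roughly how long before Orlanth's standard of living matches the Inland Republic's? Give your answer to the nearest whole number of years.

The growth-rate gap is 7.1% − 1.9% = 5.2 percentage points.
So the ratio between them halves every 70/5.2 ≈ 13.46 years.
An 8× gap closes after 3 halvings: 3 × 13.46 ≈ 40 years.

around 40 years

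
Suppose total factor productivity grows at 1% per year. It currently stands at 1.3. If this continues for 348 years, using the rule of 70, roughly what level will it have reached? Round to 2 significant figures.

about 41

Doubling time ≈ 70/1 = 70.00 years.
348 years is 348/70.00 ≈ 4.97 doublings, a factor of 2^4.97 ≈ 31.34.
1.3 × 31.34 ≈ 41.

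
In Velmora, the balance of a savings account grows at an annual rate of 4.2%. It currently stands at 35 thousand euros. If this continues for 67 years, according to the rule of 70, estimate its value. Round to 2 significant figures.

roughly 570 thousand euros

Doubling time ≈ 70/4.2 = 16.67 years.
67 years is 67/16.67 ≈ 4.02 doublings, a factor of 2^4.02 ≈ 16.22.
35 × 16.22 ≈ 570 thousand euros.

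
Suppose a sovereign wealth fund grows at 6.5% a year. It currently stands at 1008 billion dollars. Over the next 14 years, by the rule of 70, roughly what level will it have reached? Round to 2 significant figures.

roughly 2500 billion dollars

It doubles every 70/6.5 ≈ 10.77 years, so 14 years is 1.30 doublings.
2^1.30 ≈ 2.46; 1008 × 2.46 ≈ 2500 billion dollars.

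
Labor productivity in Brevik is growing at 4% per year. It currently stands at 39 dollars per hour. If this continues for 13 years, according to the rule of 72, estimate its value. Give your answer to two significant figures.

approximately 64 dollars per hour

It doubles every 72/4 ≈ 18.00 years, so 13 years is 0.72 doublings.
2^0.72 ≈ 1.65; 39 × 1.65 ≈ 64 dollars per hour.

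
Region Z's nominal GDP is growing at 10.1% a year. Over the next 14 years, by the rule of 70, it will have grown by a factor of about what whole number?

70/10.1 ≈ 6.93 years per doubling.
14 years fits 2 doublings: 2^2 = 4.

roughly 4 times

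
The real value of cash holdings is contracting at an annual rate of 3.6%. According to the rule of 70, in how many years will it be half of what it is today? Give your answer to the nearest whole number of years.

≈ 19 years

Halving time ≈ 70 / 3.6 = 19.44 → 19 years.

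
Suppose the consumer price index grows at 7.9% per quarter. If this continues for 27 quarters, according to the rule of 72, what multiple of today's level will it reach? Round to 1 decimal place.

7.8 times

Doubles every ≈ 9.11 quarters (72/7.9).
27 quarters is 2.96 doublings; 2^2.96 ≈ 7.8×.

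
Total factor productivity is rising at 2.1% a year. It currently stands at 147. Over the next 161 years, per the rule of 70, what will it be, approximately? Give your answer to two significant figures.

roughly 4200

It doubles every 70/2.1 ≈ 33.33 years, so 161 years is 4.83 doublings.
2^4.83 ≈ 28.44; 147 × 28.44 ≈ 4200.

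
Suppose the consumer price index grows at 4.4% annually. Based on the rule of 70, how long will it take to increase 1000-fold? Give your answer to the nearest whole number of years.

roughly 159 years

One doubling takes 70/4.4 = 15.91 years.
1000× is log₂ 1000 ≈ 9.97 doublings, so ≈ 9.97 × 15.91 = 159 years.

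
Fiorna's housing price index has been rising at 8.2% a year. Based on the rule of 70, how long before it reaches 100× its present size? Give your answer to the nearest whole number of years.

One doubling takes 70/8.2 = 8.54 years.
100× is log₂ 100 ≈ 6.64 doublings, so ≈ 6.64 × 8.54 = 57 years.

57 years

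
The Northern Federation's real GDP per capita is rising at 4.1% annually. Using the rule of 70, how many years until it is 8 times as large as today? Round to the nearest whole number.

One doubling takes 70/4.1 = 17.07 years.
8× is 3 doublings, so 3 × 17.07 ≈ 51 years.

roughly 51 years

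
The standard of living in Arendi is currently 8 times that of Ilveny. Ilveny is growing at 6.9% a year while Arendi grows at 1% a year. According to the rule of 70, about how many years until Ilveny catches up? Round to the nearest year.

What matters is the difference: 5.9 pp.
Rule of 70 on the gap: the ratio halves every 70/5.9 ≈ 11.86 years.
An 8 times gap closes after 3 halvings: 3 × 11.86 ≈ 36 years.

roughly 36 years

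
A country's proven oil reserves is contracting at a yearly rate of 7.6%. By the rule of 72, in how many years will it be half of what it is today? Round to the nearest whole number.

The rule works in reverse for decay: 72/7.6 ≈ 9.47 years to halve.

about 9 years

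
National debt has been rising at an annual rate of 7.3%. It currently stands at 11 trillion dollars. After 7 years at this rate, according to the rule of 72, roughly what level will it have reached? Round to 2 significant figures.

approximately 18 trillion dollars

It doubles every 72/7.3 ≈ 9.86 years, so 7 years is 0.71 doublings.
2^0.71 ≈ 1.64; 11 × 1.64 ≈ 18 trillion dollars.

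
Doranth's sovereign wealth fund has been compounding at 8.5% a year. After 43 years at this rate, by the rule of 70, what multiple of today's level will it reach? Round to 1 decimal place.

Doubling time ≈ 70/8.5 = 8.24 years.
43 years / 8.24 ≈ 5.22 doublings → factor 2^5.22 ≈ 37.3.

roughly 37.3 times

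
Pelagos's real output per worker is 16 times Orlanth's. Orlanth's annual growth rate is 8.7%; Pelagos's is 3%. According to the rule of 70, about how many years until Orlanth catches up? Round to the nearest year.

49 years

What matters is the difference: 5.7 pp.
Rule of 70 on the gap: the ratio halves every 70/5.7 ≈ 12.28 years.
A 16 times gap closes after 4 halvings: 4 × 12.28 ≈ 49 years.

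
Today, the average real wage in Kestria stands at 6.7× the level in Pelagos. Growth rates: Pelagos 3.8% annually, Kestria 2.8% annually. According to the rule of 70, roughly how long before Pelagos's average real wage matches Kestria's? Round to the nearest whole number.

≈ 192 years

Pelagos gains on Kestria at 3.8% − 2.8% = 1 point a year.
At that relative rate the gap halves every 70/1 ≈ 70.00 years.
A 6.7× gap takes log₂(6.7) ≈ 2.74 halvings to close: 2.74 × 70.00 ≈ 192 years.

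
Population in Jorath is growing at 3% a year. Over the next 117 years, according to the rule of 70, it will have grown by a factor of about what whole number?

Doubling time ≈ 70/3 = 23.33 years.
117/23.33 ≈ 5 doublings, so about 2^5 = 32×.

≈ 32 times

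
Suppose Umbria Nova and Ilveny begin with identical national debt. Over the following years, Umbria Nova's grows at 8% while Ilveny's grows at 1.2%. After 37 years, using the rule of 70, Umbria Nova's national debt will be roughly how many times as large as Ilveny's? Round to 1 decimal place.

Only the 6.8-point difference matters.
70/6.8 ≈ 10.29 years per doubling of the ratio; 37 years gives 3.60 doublings, so ≈ 12.1×.

about 12.1 times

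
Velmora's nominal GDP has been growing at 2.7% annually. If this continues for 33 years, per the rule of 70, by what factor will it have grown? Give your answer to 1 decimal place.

Doubles every ≈ 25.93 years (70/2.7).
33 years is 1.27 doublings; 2^1.27 ≈ 2.4×.

approximately 2.4 times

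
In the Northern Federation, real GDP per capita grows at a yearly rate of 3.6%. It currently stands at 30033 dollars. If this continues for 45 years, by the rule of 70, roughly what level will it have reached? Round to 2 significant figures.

roughly 150000 dollars

Doubling time ≈ 70/3.6 = 19.44 years.
45 years is 45/19.44 ≈ 2.31 doublings, a factor of 2^2.31 ≈ 4.96.
30033 × 4.96 ≈ 150000 dollars.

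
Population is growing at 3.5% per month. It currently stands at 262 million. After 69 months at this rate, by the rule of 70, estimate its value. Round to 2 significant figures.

It doubles every 70/3.5 ≈ 20.00 months, so 69 months is 3.45 doublings.
2^3.45 ≈ 10.93; 262 × 10.93 ≈ 2900 million.

around 2900 million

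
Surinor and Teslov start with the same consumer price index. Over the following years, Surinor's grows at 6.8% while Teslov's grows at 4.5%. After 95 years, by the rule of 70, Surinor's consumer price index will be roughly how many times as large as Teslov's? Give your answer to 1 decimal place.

Only the 2.3-point difference matters.
70/2.3 ≈ 30.43 years per doubling of the ratio; 95 years gives 3.12 doublings, so ≈ 8.7×.

around 8.7 times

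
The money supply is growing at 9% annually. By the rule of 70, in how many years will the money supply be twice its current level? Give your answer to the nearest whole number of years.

At 9%, doubling takes about 70/9 = 7.78 years.

roughly 8 years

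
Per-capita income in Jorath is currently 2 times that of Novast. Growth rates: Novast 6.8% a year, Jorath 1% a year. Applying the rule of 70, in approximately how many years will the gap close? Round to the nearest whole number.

The growth-rate gap is 6.8% − 1% = 5.8 percentage points.
So the ratio between them halves every 70/5.8 ≈ 12.07 years.
A 2 times gap closes after 1 halving: 1 × 12.07 ≈ 12 years.

12 years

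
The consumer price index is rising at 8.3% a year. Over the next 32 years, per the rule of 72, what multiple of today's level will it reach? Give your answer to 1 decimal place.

Doubles every ≈ 8.67 years (72/8.3).
32 years is 3.69 doublings; 2^3.69 ≈ 12.9×.

around 12.9 times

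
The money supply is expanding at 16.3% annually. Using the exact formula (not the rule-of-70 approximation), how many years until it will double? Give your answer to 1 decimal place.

t = ln(2) / ln(1 + 0.163) = 0.6931 / 0.151003 ≈ 4.59.

4.6 years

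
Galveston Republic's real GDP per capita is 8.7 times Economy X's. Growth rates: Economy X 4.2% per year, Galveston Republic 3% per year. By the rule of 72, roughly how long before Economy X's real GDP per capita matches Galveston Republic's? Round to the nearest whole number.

roughly 187 years

The growth-rate gap is 4.2% − 3% = 1.2 percentage points.
So the ratio between them halves every 72/1.2 ≈ 60.00 years.
An 8.7 times gap takes log₂(8.7) ≈ 3.12 halvings to close: 3.12 × 60.00 ≈ 187 years.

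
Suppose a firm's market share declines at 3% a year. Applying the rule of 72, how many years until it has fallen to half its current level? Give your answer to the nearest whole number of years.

The rule works in reverse for decay: 72/3 ≈ 24.00 years to halve.

around 24 years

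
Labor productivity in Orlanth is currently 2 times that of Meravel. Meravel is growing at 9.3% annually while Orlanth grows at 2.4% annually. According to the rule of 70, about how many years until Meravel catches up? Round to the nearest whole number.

The growth-rate gap is 9.3% − 2.4% = 6.9 percentage points.
So the ratio between them halves every 70/6.9 ≈ 10.14 years.
A 2 times gap closes after 1 halving: 1 × 10.14 ≈ 10 years.

10 years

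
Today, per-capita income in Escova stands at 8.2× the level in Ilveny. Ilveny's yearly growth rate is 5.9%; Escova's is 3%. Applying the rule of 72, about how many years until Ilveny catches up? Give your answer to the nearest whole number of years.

75 years

What matters is the difference: 2.9 pp.
Rule of 72 on the gap: the ratio halves every 72/2.9 ≈ 24.83 years.
An 8.2× gap takes log₂(8.2) ≈ 3.04 halvings to close: 3.04 × 24.83 ≈ 75 years.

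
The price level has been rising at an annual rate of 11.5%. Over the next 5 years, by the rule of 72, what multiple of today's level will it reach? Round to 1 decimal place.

Doubles every ≈ 6.26 years (72/11.5).
5 years is 0.80 doublings; 2^0.80 ≈ 1.7×.

approximately 1.7 times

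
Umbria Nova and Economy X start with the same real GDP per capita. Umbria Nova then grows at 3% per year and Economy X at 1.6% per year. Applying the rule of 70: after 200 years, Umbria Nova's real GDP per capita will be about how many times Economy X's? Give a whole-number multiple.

≈ 16 times

Umbria Nova pulls ahead at 1.4 pp per year, so the ratio doubles every 70/1.4 ≈ 50.00 years.
In 200 years that's 4.00 doublings: 2^4.00 ≈ 16.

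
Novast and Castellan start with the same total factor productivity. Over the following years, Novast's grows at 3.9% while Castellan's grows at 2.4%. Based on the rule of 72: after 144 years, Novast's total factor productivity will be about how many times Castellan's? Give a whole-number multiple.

roughly 8 times

Rate gap = 3.9% − 2.4% = 1.5 points.
The ratio doubles every 72/1.5 ≈ 48.00 years.
144/48.00 ≈ 3.00 doublings → ratio ≈ 2^3.00 ≈ 8.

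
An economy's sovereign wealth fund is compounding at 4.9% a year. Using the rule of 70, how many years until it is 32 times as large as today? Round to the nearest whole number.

Doubling time ≈ 70/4.9 = 14.29 years.
32× is 5 doublings, so 5 × 14.29 ≈ 71 years.

71 years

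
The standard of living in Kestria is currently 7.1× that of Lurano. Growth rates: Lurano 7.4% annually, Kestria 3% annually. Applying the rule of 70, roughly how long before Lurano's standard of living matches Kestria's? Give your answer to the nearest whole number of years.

Lurano gains on Kestria at 7.4% − 3% = 4.4 points a year.
At that relative rate the gap halves every 70/4.4 ≈ 15.91 years.
A 7.1× gap takes log₂(7.1) ≈ 2.83 halvings to close: 2.83 × 15.91 ≈ 45 years.

about 45 years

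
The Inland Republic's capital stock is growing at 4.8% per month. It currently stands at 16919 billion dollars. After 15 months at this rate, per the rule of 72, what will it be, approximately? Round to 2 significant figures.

It doubles every 72/4.8 ≈ 15.00 months, so 15 months is 1.00 doublings.
2^1.00 ≈ 2.00; 16919 × 2.00 ≈ 34000 billion dollars.

about 34000 billion dollars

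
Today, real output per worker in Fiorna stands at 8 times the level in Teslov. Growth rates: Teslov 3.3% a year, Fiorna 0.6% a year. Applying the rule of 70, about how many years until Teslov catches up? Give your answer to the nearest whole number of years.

Teslov gains on Fiorna at 3.3% − 0.6% = 2.7 points a year.
At that relative rate the gap halves every 70/2.7 ≈ 25.93 years.
An 8 times gap closes after 3 halvings: 3 × 25.93 ≈ 78 years.

approximately 78 years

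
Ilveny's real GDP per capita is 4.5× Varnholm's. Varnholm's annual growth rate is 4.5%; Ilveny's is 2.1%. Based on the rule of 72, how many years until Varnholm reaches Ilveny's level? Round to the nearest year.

Varnholm gains on Ilveny at 4.5% − 2.1% = 2.4 points a year.
At that relative rate the gap halves every 72/2.4 ≈ 30.00 years.
A 4.5× gap takes log₂(4.5) ≈ 2.17 halvings to close: 2.17 × 30.00 ≈ 65 years.

65 years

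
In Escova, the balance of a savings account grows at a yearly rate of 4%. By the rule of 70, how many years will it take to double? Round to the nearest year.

70/4 ≈ 17.50, so it doubles roughly every 18 years.

approximately 18 years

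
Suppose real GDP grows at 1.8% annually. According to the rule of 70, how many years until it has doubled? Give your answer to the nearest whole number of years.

roughly 39 years

70/1.8 ≈ 38.89, so it doubles roughly every 39 years.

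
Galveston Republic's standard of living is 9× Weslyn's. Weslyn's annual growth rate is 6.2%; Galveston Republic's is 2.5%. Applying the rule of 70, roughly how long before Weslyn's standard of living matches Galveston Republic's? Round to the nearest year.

around 60 years

Weslyn gains on Galveston Republic at 6.2% − 2.5% = 3.7 points a year.
At that relative rate the gap halves every 70/3.7 ≈ 18.92 years.
A 9× gap takes log₂(9) ≈ 3.17 halvings to close: 3.17 × 18.92 ≈ 60 years.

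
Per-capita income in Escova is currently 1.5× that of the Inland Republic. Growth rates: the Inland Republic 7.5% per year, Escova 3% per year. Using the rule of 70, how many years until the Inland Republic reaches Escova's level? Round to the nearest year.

What matters is the difference: 4.5 pp.
Rule of 70 on the gap: the ratio halves every 70/4.5 ≈ 15.56 years.
A 1.5× gap takes log₂(1.5) ≈ 0.58 halvings to close: 0.58 × 15.56 ≈ 9 years.

approximately 9 years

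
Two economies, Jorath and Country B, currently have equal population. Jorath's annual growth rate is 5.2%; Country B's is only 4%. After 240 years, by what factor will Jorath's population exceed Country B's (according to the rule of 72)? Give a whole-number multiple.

16 times

Only the 1.2-point difference matters.
72/1.2 ≈ 60.00 years per doubling of the ratio; 240 years gives 4.00 doublings, so ≈ 16×.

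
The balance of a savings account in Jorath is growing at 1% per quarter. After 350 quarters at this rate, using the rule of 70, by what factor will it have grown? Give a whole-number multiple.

about 32 times

70/1 ≈ 70.00 quarters per doubling.
350 quarters fits 5 doublings: 2^5 = 32.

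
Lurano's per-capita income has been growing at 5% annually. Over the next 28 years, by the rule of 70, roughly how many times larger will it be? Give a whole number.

At 5% one doubling takes ≈ 14.00 years; 28 years is 2 of them, so ×4.

around 4 times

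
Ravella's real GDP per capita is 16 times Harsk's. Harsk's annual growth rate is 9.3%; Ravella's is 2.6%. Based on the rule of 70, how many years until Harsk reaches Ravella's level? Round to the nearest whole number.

approximately 42 years

The growth-rate gap is 9.3% − 2.6% = 6.7 percentage points.
So the ratio between them halves every 70/6.7 ≈ 10.45 years.
A 16 times gap closes after 4 halvings: 4 × 10.45 ≈ 42 years.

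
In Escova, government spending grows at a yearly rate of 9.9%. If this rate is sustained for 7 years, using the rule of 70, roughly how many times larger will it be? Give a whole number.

Doubling time ≈ 70/9.9 = 7.07 years.
7/7.07 ≈ 1 doubling, so about 2^1 = 2×.

roughly 2 times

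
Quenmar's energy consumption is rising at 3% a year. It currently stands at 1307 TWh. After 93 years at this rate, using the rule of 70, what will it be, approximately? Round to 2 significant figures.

Doubling time ≈ 70/3 = 23.33 years.
93 years is 93/23.33 ≈ 3.99 doublings, a factor of 2^3.99 ≈ 15.89.
1307 × 15.89 ≈ 21000 TWh.

21000 TWh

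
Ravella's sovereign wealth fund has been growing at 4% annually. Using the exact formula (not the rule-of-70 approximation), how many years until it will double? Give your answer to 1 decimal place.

t = ln(2) / ln(1 + 0.04) = 0.6931 / 0.039221 ≈ 17.67.

17.7 years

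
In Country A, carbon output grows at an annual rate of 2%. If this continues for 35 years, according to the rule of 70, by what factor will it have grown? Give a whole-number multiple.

about 2 times

Doubling time ≈ 70/2 = 35.00 years.
35/35.00 ≈ 1 doubling, so about 2^1 = 2×.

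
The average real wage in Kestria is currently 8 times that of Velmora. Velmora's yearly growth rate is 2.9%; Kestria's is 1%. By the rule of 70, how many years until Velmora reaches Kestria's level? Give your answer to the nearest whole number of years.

111 years

The growth-rate gap is 2.9% − 1% = 1.9 percentage points.
So the ratio between them halves every 70/1.9 ≈ 36.84 years.
An 8 times gap closes after 3 halvings: 3 × 36.84 ≈ 111 years.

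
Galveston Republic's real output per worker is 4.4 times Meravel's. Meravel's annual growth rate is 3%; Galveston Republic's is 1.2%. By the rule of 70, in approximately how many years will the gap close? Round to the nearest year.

Meravel gains on Galveston Republic at 3% − 1.2% = 1.8 points a year.
At that relative rate the gap halves every 70/1.8 ≈ 38.89 years.
A 4.4 times gap takes log₂(4.4) ≈ 2.14 halvings to close: 2.14 × 38.89 ≈ 83 years.

approximately 83 years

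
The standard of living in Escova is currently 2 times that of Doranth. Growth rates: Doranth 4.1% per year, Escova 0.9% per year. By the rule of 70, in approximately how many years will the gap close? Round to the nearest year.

≈ 22 years

What matters is the difference: 3.2 pp.
Rule of 70 on the gap: the ratio halves every 70/3.2 ≈ 21.88 years.
A 2 times gap closes after 1 halving: 1 × 21.88 ≈ 22 years.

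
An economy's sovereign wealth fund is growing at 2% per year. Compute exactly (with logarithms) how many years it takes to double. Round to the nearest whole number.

35 years

t = ln(2) / ln(1 + 0.02) = 0.6931 / 0.019803 ≈ 35.00.
≈ 35 years.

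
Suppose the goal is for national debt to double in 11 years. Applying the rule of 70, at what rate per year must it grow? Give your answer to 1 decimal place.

roughly 6.4% per year

70 / 11 ≈ 6.36, so about 6.4% per year.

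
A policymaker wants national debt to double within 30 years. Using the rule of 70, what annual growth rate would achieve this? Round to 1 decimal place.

≈ 2.3% a year

70 / 30 ≈ 2.33, so about 2.3% a year.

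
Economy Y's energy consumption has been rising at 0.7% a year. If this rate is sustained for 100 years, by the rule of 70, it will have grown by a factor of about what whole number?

roughly 2 times

70/0.7 ≈ 100.00 years per doubling.
100 years fits 1 doubling: 2^1 = 2.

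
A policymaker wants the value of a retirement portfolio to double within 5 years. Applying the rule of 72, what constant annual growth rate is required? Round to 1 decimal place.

72 / 5 ≈ 14.40, so about 14.4% a year.

14.4%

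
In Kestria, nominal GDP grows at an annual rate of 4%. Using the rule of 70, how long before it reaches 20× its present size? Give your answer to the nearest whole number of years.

76 years

One doubling takes 70/4 = 17.50 years.
20× is log₂ 20 ≈ 4.32 doublings, so ≈ 4.32 × 17.50 = 76 years.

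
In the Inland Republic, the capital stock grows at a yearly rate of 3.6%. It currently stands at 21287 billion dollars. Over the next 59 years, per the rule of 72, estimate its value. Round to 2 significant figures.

roughly 160000 billion dollars

It doubles every 72/3.6 ≈ 20.00 years, so 59 years is 2.95 doublings.
2^2.95 ≈ 7.73; 21287 × 7.73 ≈ 160000 billion dollars.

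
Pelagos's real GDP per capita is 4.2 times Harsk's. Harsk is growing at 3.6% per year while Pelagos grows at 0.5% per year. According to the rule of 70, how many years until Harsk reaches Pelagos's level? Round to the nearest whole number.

What matters is the difference: 3.1 pp.
Rule of 70 on the gap: the ratio halves every 70/3.1 ≈ 22.58 years.
A 4.2 times gap takes log₂(4.2) ≈ 2.07 halvings to close: 2.07 × 22.58 ≈ 47 years.

roughly 47 years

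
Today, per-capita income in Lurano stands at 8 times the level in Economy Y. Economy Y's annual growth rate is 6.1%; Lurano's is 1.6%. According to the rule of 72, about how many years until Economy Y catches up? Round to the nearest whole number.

roughly 48 years

The growth-rate gap is 6.1% − 1.6% = 4.5 percentage points.
So the ratio between them halves every 72/4.5 ≈ 16.00 years.
An 8 times gap closes after 3 halvings: 3 × 16.00 ≈ 48 years.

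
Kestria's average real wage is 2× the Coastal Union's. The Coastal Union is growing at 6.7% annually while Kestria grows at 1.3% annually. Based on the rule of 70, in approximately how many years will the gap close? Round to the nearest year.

What matters is the difference: 5.4 pp.
Rule of 70 on the gap: the ratio halves every 70/5.4 ≈ 12.96 years.
A 2× gap closes after 1 halving: 1 × 12.96 ≈ 13 years.

approximately 13 years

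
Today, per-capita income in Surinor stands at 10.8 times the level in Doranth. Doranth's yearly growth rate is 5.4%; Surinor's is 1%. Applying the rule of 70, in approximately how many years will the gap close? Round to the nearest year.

≈ 55 years

The growth-rate gap is 5.4% − 1% = 4.4 percentage points.
So the ratio between them halves every 70/4.4 ≈ 15.91 years.
A 10.8 times gap takes log₂(10.8) ≈ 3.43 halvings to close: 3.43 × 15.91 ≈ 55 years.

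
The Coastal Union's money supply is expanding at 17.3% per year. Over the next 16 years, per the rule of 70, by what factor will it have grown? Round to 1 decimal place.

Doubles every ≈ 4.05 years (70/17.3).
16 years is 3.95 doublings; 2^3.95 ≈ 15.5×.

roughly 15.5 times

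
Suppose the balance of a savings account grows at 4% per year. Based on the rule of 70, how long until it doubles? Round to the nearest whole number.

approximately 18 years

At 4%, doubling takes about 70/4 = 17.50 years.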